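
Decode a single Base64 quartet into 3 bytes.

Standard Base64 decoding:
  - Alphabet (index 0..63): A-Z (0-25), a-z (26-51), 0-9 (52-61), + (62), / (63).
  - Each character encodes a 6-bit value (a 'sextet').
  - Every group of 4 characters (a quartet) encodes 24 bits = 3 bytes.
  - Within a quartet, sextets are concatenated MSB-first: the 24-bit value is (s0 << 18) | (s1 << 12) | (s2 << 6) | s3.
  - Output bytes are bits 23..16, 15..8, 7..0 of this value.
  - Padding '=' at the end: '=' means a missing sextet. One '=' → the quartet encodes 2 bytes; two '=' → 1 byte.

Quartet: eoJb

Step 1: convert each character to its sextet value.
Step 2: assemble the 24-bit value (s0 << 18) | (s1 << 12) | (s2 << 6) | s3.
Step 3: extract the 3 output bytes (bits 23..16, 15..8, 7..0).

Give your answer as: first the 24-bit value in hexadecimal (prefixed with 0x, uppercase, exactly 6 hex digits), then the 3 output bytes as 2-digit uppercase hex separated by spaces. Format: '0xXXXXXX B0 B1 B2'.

Sextets: e=30, o=40, J=9, b=27
24-bit: (30<<18) | (40<<12) | (9<<6) | 27
      = 0x780000 | 0x028000 | 0x000240 | 0x00001B
      = 0x7A825B
Bytes: (v>>16)&0xFF=7A, (v>>8)&0xFF=82, v&0xFF=5B

Answer: 0x7A825B 7A 82 5B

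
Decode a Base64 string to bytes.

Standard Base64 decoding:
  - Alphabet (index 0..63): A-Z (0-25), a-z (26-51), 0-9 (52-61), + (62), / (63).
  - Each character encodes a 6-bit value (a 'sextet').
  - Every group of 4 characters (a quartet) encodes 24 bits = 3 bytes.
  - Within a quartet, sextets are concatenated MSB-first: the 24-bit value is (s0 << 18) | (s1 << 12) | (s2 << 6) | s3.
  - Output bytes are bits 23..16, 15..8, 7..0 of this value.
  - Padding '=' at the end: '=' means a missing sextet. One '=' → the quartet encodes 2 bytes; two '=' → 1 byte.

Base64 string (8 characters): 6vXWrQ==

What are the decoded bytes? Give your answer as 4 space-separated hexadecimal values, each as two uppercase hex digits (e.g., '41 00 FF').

After char 0 ('6'=58): chars_in_quartet=1 acc=0x3A bytes_emitted=0
After char 1 ('v'=47): chars_in_quartet=2 acc=0xEAF bytes_emitted=0
After char 2 ('X'=23): chars_in_quartet=3 acc=0x3ABD7 bytes_emitted=0
After char 3 ('W'=22): chars_in_quartet=4 acc=0xEAF5D6 -> emit EA F5 D6, reset; bytes_emitted=3
After char 4 ('r'=43): chars_in_quartet=1 acc=0x2B bytes_emitted=3
After char 5 ('Q'=16): chars_in_quartet=2 acc=0xAD0 bytes_emitted=3
Padding '==': partial quartet acc=0xAD0 -> emit AD; bytes_emitted=4

Answer: EA F5 D6 AD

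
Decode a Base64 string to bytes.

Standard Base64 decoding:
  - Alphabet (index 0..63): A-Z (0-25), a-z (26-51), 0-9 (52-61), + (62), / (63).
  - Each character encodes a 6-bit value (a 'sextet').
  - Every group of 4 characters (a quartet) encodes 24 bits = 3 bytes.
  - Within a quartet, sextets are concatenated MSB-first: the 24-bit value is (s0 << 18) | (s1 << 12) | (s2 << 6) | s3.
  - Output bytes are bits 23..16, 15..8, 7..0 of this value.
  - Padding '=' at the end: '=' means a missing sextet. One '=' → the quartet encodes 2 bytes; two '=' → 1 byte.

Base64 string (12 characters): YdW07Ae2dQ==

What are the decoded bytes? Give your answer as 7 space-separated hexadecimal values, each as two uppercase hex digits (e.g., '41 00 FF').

Answer: 61 D5 B4 EC 07 B6 75

Derivation:
After char 0 ('Y'=24): chars_in_quartet=1 acc=0x18 bytes_emitted=0
After char 1 ('d'=29): chars_in_quartet=2 acc=0x61D bytes_emitted=0
After char 2 ('W'=22): chars_in_quartet=3 acc=0x18756 bytes_emitted=0
After char 3 ('0'=52): chars_in_quartet=4 acc=0x61D5B4 -> emit 61 D5 B4, reset; bytes_emitted=3
After char 4 ('7'=59): chars_in_quartet=1 acc=0x3B bytes_emitted=3
After char 5 ('A'=0): chars_in_quartet=2 acc=0xEC0 bytes_emitted=3
After char 6 ('e'=30): chars_in_quartet=3 acc=0x3B01E bytes_emitted=3
After char 7 ('2'=54): chars_in_quartet=4 acc=0xEC07B6 -> emit EC 07 B6, reset; bytes_emitted=6
After char 8 ('d'=29): chars_in_quartet=1 acc=0x1D bytes_emitted=6
After char 9 ('Q'=16): chars_in_quartet=2 acc=0x750 bytes_emitted=6
Padding '==': partial quartet acc=0x750 -> emit 75; bytes_emitted=7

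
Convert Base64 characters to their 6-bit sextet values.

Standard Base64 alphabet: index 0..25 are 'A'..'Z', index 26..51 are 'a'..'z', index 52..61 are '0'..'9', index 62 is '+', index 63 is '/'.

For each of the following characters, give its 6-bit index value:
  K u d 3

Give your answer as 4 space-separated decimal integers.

Answer: 10 46 29 55

Derivation:
'K': A..Z range, ord('K') − ord('A') = 10
'u': a..z range, 26 + ord('u') − ord('a') = 46
'd': a..z range, 26 + ord('d') − ord('a') = 29
'3': 0..9 range, 52 + ord('3') − ord('0') = 55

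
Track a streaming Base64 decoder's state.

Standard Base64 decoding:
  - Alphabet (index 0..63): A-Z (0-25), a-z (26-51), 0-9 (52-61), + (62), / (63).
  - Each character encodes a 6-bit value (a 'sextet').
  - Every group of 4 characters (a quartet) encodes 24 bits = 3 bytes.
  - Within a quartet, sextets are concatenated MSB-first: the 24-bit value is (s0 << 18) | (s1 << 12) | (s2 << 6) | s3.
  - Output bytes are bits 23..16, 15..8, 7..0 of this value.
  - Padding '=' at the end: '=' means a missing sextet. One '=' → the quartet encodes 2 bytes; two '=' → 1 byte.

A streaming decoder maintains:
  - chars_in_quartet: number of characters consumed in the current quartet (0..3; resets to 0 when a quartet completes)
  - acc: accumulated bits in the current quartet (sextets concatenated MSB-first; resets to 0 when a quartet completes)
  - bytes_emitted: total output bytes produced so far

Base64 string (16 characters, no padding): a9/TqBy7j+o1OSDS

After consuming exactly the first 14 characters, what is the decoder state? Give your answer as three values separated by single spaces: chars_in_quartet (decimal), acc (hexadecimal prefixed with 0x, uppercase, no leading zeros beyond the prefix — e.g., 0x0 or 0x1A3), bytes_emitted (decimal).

Answer: 2 0x392 9

Derivation:
After char 0 ('a'=26): chars_in_quartet=1 acc=0x1A bytes_emitted=0
After char 1 ('9'=61): chars_in_quartet=2 acc=0x6BD bytes_emitted=0
After char 2 ('/'=63): chars_in_quartet=3 acc=0x1AF7F bytes_emitted=0
After char 3 ('T'=19): chars_in_quartet=4 acc=0x6BDFD3 -> emit 6B DF D3, reset; bytes_emitted=3
After char 4 ('q'=42): chars_in_quartet=1 acc=0x2A bytes_emitted=3
After char 5 ('B'=1): chars_in_quartet=2 acc=0xA81 bytes_emitted=3
After char 6 ('y'=50): chars_in_quartet=3 acc=0x2A072 bytes_emitted=3
After char 7 ('7'=59): chars_in_quartet=4 acc=0xA81CBB -> emit A8 1C BB, reset; bytes_emitted=6
After char 8 ('j'=35): chars_in_quartet=1 acc=0x23 bytes_emitted=6
After char 9 ('+'=62): chars_in_quartet=2 acc=0x8FE bytes_emitted=6
After char 10 ('o'=40): chars_in_quartet=3 acc=0x23FA8 bytes_emitted=6
After char 11 ('1'=53): chars_in_quartet=4 acc=0x8FEA35 -> emit 8F EA 35, reset; bytes_emitted=9
After char 12 ('O'=14): chars_in_quartet=1 acc=0xE bytes_emitted=9
After char 13 ('S'=18): chars_in_quartet=2 acc=0x392 bytes_emitted=9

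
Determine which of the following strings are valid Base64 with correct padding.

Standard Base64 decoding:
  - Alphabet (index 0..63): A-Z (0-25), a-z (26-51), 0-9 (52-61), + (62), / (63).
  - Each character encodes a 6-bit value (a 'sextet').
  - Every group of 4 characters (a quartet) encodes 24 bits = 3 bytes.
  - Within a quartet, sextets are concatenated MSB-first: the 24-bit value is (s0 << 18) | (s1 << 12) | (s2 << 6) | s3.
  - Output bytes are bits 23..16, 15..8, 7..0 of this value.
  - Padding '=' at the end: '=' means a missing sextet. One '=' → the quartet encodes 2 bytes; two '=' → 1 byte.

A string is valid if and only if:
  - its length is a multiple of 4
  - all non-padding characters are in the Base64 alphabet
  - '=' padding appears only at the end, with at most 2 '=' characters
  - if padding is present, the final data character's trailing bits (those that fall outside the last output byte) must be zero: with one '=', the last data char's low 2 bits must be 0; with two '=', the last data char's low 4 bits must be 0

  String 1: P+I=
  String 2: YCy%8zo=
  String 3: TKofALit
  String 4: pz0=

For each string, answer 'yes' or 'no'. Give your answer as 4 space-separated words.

Answer: yes no yes yes

Derivation:
String 1: 'P+I=' → valid
String 2: 'YCy%8zo=' → invalid (bad char(s): ['%'])
String 3: 'TKofALit' → valid
String 4: 'pz0=' → valid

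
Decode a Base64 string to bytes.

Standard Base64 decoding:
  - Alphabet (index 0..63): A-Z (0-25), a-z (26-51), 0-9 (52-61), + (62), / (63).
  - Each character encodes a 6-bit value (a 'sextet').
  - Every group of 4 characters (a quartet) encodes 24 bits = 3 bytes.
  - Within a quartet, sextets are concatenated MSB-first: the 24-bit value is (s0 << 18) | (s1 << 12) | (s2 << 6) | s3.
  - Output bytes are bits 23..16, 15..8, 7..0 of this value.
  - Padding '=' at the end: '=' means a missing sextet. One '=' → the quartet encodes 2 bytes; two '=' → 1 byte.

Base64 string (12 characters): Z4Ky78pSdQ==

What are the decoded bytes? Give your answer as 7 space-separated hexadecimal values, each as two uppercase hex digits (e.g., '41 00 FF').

After char 0 ('Z'=25): chars_in_quartet=1 acc=0x19 bytes_emitted=0
After char 1 ('4'=56): chars_in_quartet=2 acc=0x678 bytes_emitted=0
After char 2 ('K'=10): chars_in_quartet=3 acc=0x19E0A bytes_emitted=0
After char 3 ('y'=50): chars_in_quartet=4 acc=0x6782B2 -> emit 67 82 B2, reset; bytes_emitted=3
After char 4 ('7'=59): chars_in_quartet=1 acc=0x3B bytes_emitted=3
After char 5 ('8'=60): chars_in_quartet=2 acc=0xEFC bytes_emitted=3
After char 6 ('p'=41): chars_in_quartet=3 acc=0x3BF29 bytes_emitted=3
After char 7 ('S'=18): chars_in_quartet=4 acc=0xEFCA52 -> emit EF CA 52, reset; bytes_emitted=6
After char 8 ('d'=29): chars_in_quartet=1 acc=0x1D bytes_emitted=6
After char 9 ('Q'=16): chars_in_quartet=2 acc=0x750 bytes_emitted=6
Padding '==': partial quartet acc=0x750 -> emit 75; bytes_emitted=7

Answer: 67 82 B2 EF CA 52 75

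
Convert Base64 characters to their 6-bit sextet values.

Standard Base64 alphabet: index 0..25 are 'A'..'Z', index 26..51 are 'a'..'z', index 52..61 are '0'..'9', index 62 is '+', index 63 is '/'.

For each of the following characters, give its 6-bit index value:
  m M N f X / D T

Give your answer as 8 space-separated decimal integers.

'm': a..z range, 26 + ord('m') − ord('a') = 38
'M': A..Z range, ord('M') − ord('A') = 12
'N': A..Z range, ord('N') − ord('A') = 13
'f': a..z range, 26 + ord('f') − ord('a') = 31
'X': A..Z range, ord('X') − ord('A') = 23
'/': index 63
'D': A..Z range, ord('D') − ord('A') = 3
'T': A..Z range, ord('T') − ord('A') = 19

Answer: 38 12 13 31 23 63 3 19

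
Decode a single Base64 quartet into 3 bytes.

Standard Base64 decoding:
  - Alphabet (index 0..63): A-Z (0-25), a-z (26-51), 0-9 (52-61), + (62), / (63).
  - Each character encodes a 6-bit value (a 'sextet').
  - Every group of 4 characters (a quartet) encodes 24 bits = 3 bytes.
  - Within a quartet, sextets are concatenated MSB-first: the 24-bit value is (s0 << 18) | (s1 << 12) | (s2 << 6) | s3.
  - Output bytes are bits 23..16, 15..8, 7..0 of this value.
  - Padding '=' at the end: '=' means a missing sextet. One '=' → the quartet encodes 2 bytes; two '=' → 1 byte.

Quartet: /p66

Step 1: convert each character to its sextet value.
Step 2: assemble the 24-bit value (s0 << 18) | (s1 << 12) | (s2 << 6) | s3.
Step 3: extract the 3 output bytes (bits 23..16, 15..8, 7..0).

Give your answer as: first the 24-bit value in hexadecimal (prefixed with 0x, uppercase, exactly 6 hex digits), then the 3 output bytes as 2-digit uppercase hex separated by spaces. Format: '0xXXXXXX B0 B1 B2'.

Answer: 0xFE9EBA FE 9E BA

Derivation:
Sextets: /=63, p=41, 6=58, 6=58
24-bit: (63<<18) | (41<<12) | (58<<6) | 58
      = 0xFC0000 | 0x029000 | 0x000E80 | 0x00003A
      = 0xFE9EBA
Bytes: (v>>16)&0xFF=FE, (v>>8)&0xFF=9E, v&0xFF=BA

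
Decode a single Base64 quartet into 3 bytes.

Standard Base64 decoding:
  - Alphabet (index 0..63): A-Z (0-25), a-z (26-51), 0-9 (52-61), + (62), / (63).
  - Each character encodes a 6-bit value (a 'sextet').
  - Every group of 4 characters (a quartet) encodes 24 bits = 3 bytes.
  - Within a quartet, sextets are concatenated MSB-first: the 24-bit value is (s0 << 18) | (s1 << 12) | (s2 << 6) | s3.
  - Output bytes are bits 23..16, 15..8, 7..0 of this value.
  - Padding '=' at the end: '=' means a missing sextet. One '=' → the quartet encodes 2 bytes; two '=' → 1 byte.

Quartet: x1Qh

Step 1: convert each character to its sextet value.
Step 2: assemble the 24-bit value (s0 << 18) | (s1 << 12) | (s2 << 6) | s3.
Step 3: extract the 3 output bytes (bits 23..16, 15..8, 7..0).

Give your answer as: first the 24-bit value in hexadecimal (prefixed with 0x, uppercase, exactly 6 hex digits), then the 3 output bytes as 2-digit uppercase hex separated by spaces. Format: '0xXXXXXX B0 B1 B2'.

Answer: 0xC75421 C7 54 21

Derivation:
Sextets: x=49, 1=53, Q=16, h=33
24-bit: (49<<18) | (53<<12) | (16<<6) | 33
      = 0xC40000 | 0x035000 | 0x000400 | 0x000021
      = 0xC75421
Bytes: (v>>16)&0xFF=C7, (v>>8)&0xFF=54, v&0xFF=21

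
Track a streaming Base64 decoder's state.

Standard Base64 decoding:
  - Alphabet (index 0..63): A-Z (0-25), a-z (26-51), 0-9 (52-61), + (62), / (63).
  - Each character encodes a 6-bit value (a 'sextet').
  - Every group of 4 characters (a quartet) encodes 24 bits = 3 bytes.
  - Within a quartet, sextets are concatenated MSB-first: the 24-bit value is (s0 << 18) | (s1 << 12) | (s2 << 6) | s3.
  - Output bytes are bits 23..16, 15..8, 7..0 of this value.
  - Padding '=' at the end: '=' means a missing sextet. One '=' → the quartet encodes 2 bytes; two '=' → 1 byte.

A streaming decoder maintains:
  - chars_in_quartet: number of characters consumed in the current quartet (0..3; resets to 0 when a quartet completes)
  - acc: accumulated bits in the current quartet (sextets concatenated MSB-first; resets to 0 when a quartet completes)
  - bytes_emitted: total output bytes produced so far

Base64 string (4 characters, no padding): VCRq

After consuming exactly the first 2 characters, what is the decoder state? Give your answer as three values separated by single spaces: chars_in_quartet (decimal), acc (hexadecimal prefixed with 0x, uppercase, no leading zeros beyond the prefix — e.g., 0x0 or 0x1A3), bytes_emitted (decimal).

After char 0 ('V'=21): chars_in_quartet=1 acc=0x15 bytes_emitted=0
After char 1 ('C'=2): chars_in_quartet=2 acc=0x542 bytes_emitted=0

Answer: 2 0x542 0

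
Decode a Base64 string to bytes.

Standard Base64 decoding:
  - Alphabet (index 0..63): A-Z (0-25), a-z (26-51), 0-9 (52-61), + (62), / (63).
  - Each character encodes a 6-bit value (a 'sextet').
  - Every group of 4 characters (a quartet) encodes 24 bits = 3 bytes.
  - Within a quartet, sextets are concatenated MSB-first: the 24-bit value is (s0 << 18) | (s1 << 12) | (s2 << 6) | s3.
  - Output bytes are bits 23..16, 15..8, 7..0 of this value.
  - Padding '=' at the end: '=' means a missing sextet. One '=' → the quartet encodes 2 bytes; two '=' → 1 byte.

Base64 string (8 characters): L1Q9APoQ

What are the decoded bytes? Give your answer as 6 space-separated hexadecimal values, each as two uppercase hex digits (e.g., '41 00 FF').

Answer: 2F 54 3D 00 FA 10

Derivation:
After char 0 ('L'=11): chars_in_quartet=1 acc=0xB bytes_emitted=0
After char 1 ('1'=53): chars_in_quartet=2 acc=0x2F5 bytes_emitted=0
After char 2 ('Q'=16): chars_in_quartet=3 acc=0xBD50 bytes_emitted=0
After char 3 ('9'=61): chars_in_quartet=4 acc=0x2F543D -> emit 2F 54 3D, reset; bytes_emitted=3
After char 4 ('A'=0): chars_in_quartet=1 acc=0x0 bytes_emitted=3
After char 5 ('P'=15): chars_in_quartet=2 acc=0xF bytes_emitted=3
After char 6 ('o'=40): chars_in_quartet=3 acc=0x3E8 bytes_emitted=3
After char 7 ('Q'=16): chars_in_quartet=4 acc=0xFA10 -> emit 00 FA 10, reset; bytes_emitted=6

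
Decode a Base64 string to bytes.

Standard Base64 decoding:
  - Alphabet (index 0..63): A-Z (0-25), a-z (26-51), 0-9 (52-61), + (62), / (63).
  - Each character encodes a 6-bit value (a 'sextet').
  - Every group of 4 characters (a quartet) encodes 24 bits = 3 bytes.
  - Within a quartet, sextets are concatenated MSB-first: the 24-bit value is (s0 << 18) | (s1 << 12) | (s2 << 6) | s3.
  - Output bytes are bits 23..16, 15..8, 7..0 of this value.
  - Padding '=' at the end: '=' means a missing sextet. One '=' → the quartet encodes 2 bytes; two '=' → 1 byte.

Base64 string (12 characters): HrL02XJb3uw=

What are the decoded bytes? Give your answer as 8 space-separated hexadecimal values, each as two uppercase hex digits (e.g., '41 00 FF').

After char 0 ('H'=7): chars_in_quartet=1 acc=0x7 bytes_emitted=0
After char 1 ('r'=43): chars_in_quartet=2 acc=0x1EB bytes_emitted=0
After char 2 ('L'=11): chars_in_quartet=3 acc=0x7ACB bytes_emitted=0
After char 3 ('0'=52): chars_in_quartet=4 acc=0x1EB2F4 -> emit 1E B2 F4, reset; bytes_emitted=3
After char 4 ('2'=54): chars_in_quartet=1 acc=0x36 bytes_emitted=3
After char 5 ('X'=23): chars_in_quartet=2 acc=0xD97 bytes_emitted=3
After char 6 ('J'=9): chars_in_quartet=3 acc=0x365C9 bytes_emitted=3
After char 7 ('b'=27): chars_in_quartet=4 acc=0xD9725B -> emit D9 72 5B, reset; bytes_emitted=6
After char 8 ('3'=55): chars_in_quartet=1 acc=0x37 bytes_emitted=6
After char 9 ('u'=46): chars_in_quartet=2 acc=0xDEE bytes_emitted=6
After char 10 ('w'=48): chars_in_quartet=3 acc=0x37BB0 bytes_emitted=6
Padding '=': partial quartet acc=0x37BB0 -> emit DE EC; bytes_emitted=8

Answer: 1E B2 F4 D9 72 5B DE EC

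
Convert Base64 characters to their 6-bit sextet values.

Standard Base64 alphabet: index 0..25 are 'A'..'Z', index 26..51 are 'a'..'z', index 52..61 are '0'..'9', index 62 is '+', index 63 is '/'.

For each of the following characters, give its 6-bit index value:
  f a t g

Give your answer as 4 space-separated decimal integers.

Answer: 31 26 45 32

Derivation:
'f': a..z range, 26 + ord('f') − ord('a') = 31
'a': a..z range, 26 + ord('a') − ord('a') = 26
't': a..z range, 26 + ord('t') − ord('a') = 45
'g': a..z range, 26 + ord('g') − ord('a') = 32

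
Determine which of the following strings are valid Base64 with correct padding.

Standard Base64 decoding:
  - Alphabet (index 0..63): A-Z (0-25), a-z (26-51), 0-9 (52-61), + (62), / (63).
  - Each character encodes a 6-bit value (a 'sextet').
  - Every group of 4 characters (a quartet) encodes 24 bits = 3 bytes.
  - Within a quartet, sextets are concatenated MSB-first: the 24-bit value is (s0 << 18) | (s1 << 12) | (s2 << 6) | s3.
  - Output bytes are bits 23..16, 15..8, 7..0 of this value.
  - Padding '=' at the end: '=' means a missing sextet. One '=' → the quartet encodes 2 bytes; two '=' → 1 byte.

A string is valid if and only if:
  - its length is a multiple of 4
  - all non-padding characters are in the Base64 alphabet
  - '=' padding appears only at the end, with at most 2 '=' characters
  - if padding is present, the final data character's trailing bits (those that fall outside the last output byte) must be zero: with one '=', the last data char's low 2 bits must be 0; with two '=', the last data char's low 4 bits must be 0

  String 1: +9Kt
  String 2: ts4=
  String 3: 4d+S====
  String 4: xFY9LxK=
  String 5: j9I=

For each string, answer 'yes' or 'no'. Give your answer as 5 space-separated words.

Answer: yes yes no no yes

Derivation:
String 1: '+9Kt' → valid
String 2: 'ts4=' → valid
String 3: '4d+S====' → invalid (4 pad chars (max 2))
String 4: 'xFY9LxK=' → invalid (bad trailing bits)
String 5: 'j9I=' → valid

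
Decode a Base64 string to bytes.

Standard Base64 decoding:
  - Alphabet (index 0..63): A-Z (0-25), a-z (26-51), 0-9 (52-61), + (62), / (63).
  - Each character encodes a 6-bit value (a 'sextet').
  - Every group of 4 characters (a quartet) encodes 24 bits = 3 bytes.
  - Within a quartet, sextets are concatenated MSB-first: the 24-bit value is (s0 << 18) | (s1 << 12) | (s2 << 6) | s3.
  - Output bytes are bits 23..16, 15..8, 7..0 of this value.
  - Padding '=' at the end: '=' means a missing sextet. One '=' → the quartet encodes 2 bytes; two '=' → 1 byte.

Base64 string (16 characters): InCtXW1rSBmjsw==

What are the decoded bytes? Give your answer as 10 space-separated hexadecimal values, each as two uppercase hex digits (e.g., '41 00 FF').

Answer: 22 70 AD 5D 6D 6B 48 19 A3 B3

Derivation:
After char 0 ('I'=8): chars_in_quartet=1 acc=0x8 bytes_emitted=0
After char 1 ('n'=39): chars_in_quartet=2 acc=0x227 bytes_emitted=0
After char 2 ('C'=2): chars_in_quartet=3 acc=0x89C2 bytes_emitted=0
After char 3 ('t'=45): chars_in_quartet=4 acc=0x2270AD -> emit 22 70 AD, reset; bytes_emitted=3
After char 4 ('X'=23): chars_in_quartet=1 acc=0x17 bytes_emitted=3
After char 5 ('W'=22): chars_in_quartet=2 acc=0x5D6 bytes_emitted=3
After char 6 ('1'=53): chars_in_quartet=3 acc=0x175B5 bytes_emitted=3
After char 7 ('r'=43): chars_in_quartet=4 acc=0x5D6D6B -> emit 5D 6D 6B, reset; bytes_emitted=6
After char 8 ('S'=18): chars_in_quartet=1 acc=0x12 bytes_emitted=6
After char 9 ('B'=1): chars_in_quartet=2 acc=0x481 bytes_emitted=6
After char 10 ('m'=38): chars_in_quartet=3 acc=0x12066 bytes_emitted=6
After char 11 ('j'=35): chars_in_quartet=4 acc=0x4819A3 -> emit 48 19 A3, reset; bytes_emitted=9
After char 12 ('s'=44): chars_in_quartet=1 acc=0x2C bytes_emitted=9
After char 13 ('w'=48): chars_in_quartet=2 acc=0xB30 bytes_emitted=9
Padding '==': partial quartet acc=0xB30 -> emit B3; bytes_emitted=10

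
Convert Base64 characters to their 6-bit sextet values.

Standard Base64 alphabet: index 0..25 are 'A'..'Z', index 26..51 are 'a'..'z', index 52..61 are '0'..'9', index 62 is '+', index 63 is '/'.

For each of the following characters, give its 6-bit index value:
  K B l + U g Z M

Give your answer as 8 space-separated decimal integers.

Answer: 10 1 37 62 20 32 25 12

Derivation:
'K': A..Z range, ord('K') − ord('A') = 10
'B': A..Z range, ord('B') − ord('A') = 1
'l': a..z range, 26 + ord('l') − ord('a') = 37
'+': index 62
'U': A..Z range, ord('U') − ord('A') = 20
'g': a..z range, 26 + ord('g') − ord('a') = 32
'Z': A..Z range, ord('Z') − ord('A') = 25
'M': A..Z range, ord('M') − ord('A') = 12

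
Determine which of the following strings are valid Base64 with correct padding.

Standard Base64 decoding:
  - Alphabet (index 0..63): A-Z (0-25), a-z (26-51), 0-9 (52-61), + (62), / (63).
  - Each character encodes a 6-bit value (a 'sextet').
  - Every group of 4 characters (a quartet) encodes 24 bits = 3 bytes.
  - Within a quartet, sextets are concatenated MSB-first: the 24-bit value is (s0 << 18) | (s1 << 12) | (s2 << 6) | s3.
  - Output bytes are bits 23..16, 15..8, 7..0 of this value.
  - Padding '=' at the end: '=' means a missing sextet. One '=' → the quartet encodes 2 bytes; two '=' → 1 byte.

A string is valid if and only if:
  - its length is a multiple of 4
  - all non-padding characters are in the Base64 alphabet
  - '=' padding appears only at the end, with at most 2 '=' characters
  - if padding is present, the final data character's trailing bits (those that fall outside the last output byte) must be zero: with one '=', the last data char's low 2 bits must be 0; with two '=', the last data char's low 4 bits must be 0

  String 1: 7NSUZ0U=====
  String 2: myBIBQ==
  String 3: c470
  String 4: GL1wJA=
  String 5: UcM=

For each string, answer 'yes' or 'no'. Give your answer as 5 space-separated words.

String 1: '7NSUZ0U=====' → invalid (5 pad chars (max 2))
String 2: 'myBIBQ==' → valid
String 3: 'c470' → valid
String 4: 'GL1wJA=' → invalid (len=7 not mult of 4)
String 5: 'UcM=' → valid

Answer: no yes yes no yes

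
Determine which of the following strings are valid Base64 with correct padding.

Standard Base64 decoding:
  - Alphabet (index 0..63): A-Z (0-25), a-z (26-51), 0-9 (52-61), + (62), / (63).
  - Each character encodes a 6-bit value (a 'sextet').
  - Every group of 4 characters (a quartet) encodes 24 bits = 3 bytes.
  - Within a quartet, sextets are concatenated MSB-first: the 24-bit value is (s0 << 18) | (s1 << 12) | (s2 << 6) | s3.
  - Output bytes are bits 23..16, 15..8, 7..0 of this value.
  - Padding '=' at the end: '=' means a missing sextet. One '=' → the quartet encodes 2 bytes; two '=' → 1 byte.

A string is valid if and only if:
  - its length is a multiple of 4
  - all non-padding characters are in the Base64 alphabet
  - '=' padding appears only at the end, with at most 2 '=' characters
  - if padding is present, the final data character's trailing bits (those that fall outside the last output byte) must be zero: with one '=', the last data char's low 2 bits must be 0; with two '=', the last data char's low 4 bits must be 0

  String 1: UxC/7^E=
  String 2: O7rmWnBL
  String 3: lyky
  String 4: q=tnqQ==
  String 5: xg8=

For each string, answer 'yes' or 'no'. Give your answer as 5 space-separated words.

Answer: no yes yes no yes

Derivation:
String 1: 'UxC/7^E=' → invalid (bad char(s): ['^'])
String 2: 'O7rmWnBL' → valid
String 3: 'lyky' → valid
String 4: 'q=tnqQ==' → invalid (bad char(s): ['=']; '=' in middle)
String 5: 'xg8=' → valid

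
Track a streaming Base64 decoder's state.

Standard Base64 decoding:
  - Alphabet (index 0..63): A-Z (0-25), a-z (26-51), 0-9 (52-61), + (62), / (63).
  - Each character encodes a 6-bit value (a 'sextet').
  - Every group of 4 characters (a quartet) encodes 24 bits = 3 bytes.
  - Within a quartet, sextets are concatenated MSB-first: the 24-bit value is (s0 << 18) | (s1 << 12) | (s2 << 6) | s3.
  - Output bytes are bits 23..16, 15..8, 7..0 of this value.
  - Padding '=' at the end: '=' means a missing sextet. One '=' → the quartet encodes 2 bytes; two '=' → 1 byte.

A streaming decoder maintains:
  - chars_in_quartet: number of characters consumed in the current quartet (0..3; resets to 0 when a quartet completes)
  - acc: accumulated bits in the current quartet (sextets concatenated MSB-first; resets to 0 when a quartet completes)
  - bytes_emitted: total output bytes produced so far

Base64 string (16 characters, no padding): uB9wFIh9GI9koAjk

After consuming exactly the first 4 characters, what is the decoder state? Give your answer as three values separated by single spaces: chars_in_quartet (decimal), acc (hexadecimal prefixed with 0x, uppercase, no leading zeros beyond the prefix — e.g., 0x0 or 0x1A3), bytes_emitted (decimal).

After char 0 ('u'=46): chars_in_quartet=1 acc=0x2E bytes_emitted=0
After char 1 ('B'=1): chars_in_quartet=2 acc=0xB81 bytes_emitted=0
After char 2 ('9'=61): chars_in_quartet=3 acc=0x2E07D bytes_emitted=0
After char 3 ('w'=48): chars_in_quartet=4 acc=0xB81F70 -> emit B8 1F 70, reset; bytes_emitted=3

Answer: 0 0x0 3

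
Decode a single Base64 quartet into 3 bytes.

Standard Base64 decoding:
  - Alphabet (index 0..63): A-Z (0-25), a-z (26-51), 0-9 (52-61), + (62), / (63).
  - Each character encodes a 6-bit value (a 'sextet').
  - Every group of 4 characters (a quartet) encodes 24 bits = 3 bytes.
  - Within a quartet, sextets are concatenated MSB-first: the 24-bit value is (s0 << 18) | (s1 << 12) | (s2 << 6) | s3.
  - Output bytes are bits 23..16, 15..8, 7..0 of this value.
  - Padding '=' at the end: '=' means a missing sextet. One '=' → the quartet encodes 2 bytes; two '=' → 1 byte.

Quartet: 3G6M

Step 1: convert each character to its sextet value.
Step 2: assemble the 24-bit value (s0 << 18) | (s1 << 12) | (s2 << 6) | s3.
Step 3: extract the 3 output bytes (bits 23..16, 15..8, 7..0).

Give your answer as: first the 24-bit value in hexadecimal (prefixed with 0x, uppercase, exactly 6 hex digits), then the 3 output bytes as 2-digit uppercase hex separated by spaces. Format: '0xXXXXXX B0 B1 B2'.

Answer: 0xDC6E8C DC 6E 8C

Derivation:
Sextets: 3=55, G=6, 6=58, M=12
24-bit: (55<<18) | (6<<12) | (58<<6) | 12
      = 0xDC0000 | 0x006000 | 0x000E80 | 0x00000C
      = 0xDC6E8C
Bytes: (v>>16)&0xFF=DC, (v>>8)&0xFF=6E, v&0xFF=8C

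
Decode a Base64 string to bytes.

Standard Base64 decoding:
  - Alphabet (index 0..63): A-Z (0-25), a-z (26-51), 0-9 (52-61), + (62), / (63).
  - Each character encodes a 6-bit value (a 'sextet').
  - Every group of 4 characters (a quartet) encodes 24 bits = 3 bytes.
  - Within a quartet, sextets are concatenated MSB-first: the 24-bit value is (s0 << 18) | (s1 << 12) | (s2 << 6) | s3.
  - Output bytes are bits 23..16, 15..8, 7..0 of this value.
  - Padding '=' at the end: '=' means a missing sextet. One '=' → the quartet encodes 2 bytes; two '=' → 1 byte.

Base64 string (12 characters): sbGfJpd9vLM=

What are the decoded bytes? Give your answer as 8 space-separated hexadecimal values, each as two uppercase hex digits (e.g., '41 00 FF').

Answer: B1 B1 9F 26 97 7D BC B3

Derivation:
After char 0 ('s'=44): chars_in_quartet=1 acc=0x2C bytes_emitted=0
After char 1 ('b'=27): chars_in_quartet=2 acc=0xB1B bytes_emitted=0
After char 2 ('G'=6): chars_in_quartet=3 acc=0x2C6C6 bytes_emitted=0
After char 3 ('f'=31): chars_in_quartet=4 acc=0xB1B19F -> emit B1 B1 9F, reset; bytes_emitted=3
After char 4 ('J'=9): chars_in_quartet=1 acc=0x9 bytes_emitted=3
After char 5 ('p'=41): chars_in_quartet=2 acc=0x269 bytes_emitted=3
After char 6 ('d'=29): chars_in_quartet=3 acc=0x9A5D bytes_emitted=3
After char 7 ('9'=61): chars_in_quartet=4 acc=0x26977D -> emit 26 97 7D, reset; bytes_emitted=6
After char 8 ('v'=47): chars_in_quartet=1 acc=0x2F bytes_emitted=6
After char 9 ('L'=11): chars_in_quartet=2 acc=0xBCB bytes_emitted=6
After char 10 ('M'=12): chars_in_quartet=3 acc=0x2F2CC bytes_emitted=6
Padding '=': partial quartet acc=0x2F2CC -> emit BC B3; bytes_emitted=8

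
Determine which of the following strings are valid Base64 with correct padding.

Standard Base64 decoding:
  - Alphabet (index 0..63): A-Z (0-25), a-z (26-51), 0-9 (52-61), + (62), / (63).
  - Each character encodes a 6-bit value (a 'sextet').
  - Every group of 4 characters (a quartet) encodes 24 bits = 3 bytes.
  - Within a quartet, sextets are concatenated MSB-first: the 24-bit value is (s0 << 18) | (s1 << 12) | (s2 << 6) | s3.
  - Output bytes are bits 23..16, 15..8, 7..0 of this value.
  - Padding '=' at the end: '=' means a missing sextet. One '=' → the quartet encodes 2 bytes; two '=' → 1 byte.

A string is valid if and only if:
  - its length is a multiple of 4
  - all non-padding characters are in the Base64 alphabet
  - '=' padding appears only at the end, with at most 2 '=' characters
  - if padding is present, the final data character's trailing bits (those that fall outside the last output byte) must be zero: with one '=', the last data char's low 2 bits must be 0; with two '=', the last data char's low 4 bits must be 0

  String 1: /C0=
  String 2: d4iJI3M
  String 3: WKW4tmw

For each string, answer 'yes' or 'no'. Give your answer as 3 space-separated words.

String 1: '/C0=' → valid
String 2: 'd4iJI3M' → invalid (len=7 not mult of 4)
String 3: 'WKW4tmw' → invalid (len=7 not mult of 4)

Answer: yes no no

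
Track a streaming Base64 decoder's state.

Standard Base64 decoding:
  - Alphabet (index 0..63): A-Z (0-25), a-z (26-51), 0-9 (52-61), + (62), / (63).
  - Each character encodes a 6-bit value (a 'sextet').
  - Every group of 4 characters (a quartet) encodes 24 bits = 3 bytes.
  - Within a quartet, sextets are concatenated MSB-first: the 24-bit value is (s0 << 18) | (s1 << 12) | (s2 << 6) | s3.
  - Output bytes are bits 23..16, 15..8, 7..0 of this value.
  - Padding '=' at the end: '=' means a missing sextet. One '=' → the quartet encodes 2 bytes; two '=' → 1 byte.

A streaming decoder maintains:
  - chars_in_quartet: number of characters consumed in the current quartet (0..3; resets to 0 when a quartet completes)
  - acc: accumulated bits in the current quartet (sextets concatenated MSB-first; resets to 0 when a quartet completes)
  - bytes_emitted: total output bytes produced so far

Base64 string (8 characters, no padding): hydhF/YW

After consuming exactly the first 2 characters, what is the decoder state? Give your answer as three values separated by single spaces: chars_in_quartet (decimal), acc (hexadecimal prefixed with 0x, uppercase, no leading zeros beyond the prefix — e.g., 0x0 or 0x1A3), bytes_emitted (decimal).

Answer: 2 0x872 0

Derivation:
After char 0 ('h'=33): chars_in_quartet=1 acc=0x21 bytes_emitted=0
After char 1 ('y'=50): chars_in_quartet=2 acc=0x872 bytes_emitted=0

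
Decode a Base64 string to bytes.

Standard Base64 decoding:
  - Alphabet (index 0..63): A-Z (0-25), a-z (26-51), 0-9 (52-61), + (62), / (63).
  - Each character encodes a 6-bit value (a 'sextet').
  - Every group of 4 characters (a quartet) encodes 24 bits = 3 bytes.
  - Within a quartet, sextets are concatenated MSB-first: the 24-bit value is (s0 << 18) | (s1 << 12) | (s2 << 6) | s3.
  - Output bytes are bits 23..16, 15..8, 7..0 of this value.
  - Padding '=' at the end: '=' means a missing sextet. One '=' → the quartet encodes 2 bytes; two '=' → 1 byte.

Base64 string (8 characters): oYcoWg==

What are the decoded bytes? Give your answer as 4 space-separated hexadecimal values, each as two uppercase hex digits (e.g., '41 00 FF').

After char 0 ('o'=40): chars_in_quartet=1 acc=0x28 bytes_emitted=0
After char 1 ('Y'=24): chars_in_quartet=2 acc=0xA18 bytes_emitted=0
After char 2 ('c'=28): chars_in_quartet=3 acc=0x2861C bytes_emitted=0
After char 3 ('o'=40): chars_in_quartet=4 acc=0xA18728 -> emit A1 87 28, reset; bytes_emitted=3
After char 4 ('W'=22): chars_in_quartet=1 acc=0x16 bytes_emitted=3
After char 5 ('g'=32): chars_in_quartet=2 acc=0x5A0 bytes_emitted=3
Padding '==': partial quartet acc=0x5A0 -> emit 5A; bytes_emitted=4

Answer: A1 87 28 5A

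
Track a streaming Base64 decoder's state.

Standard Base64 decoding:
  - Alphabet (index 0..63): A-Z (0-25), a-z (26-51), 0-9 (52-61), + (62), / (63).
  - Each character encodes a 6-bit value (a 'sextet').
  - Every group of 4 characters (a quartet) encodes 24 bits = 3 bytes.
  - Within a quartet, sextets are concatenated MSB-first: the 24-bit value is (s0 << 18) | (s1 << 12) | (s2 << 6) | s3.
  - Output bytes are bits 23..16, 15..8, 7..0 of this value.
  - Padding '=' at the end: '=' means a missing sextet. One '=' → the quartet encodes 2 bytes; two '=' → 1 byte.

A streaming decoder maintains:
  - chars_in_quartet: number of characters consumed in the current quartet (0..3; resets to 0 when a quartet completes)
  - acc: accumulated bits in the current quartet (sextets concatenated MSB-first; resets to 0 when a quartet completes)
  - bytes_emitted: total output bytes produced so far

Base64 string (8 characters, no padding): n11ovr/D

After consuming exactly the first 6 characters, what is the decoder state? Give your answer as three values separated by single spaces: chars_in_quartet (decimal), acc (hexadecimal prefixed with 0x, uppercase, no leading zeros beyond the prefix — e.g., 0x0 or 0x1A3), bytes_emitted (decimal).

Answer: 2 0xBEB 3

Derivation:
After char 0 ('n'=39): chars_in_quartet=1 acc=0x27 bytes_emitted=0
After char 1 ('1'=53): chars_in_quartet=2 acc=0x9F5 bytes_emitted=0
After char 2 ('1'=53): chars_in_quartet=3 acc=0x27D75 bytes_emitted=0
After char 3 ('o'=40): chars_in_quartet=4 acc=0x9F5D68 -> emit 9F 5D 68, reset; bytes_emitted=3
After char 4 ('v'=47): chars_in_quartet=1 acc=0x2F bytes_emitted=3
After char 5 ('r'=43): chars_in_quartet=2 acc=0xBEB bytes_emitted=3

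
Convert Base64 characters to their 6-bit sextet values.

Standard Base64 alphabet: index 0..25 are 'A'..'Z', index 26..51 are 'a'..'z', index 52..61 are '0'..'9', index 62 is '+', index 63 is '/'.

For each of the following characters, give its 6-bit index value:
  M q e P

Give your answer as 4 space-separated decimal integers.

Answer: 12 42 30 15

Derivation:
'M': A..Z range, ord('M') − ord('A') = 12
'q': a..z range, 26 + ord('q') − ord('a') = 42
'e': a..z range, 26 + ord('e') − ord('a') = 30
'P': A..Z range, ord('P') − ord('A') = 15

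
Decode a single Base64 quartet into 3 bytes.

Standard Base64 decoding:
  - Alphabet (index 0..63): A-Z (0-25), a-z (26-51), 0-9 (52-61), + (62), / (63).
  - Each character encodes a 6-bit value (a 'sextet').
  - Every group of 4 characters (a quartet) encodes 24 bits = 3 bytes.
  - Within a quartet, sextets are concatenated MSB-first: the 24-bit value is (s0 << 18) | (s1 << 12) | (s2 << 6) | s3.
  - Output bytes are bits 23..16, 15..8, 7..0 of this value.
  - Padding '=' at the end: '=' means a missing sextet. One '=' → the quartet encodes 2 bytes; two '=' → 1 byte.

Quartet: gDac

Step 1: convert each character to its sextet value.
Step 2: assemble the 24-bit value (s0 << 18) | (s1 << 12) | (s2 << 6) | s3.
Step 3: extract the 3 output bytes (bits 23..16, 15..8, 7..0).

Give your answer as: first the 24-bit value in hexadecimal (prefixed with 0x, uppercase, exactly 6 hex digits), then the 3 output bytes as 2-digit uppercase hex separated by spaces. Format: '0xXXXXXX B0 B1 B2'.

Answer: 0x80369C 80 36 9C

Derivation:
Sextets: g=32, D=3, a=26, c=28
24-bit: (32<<18) | (3<<12) | (26<<6) | 28
      = 0x800000 | 0x003000 | 0x000680 | 0x00001C
      = 0x80369C
Bytes: (v>>16)&0xFF=80, (v>>8)&0xFF=36, v&0xFF=9C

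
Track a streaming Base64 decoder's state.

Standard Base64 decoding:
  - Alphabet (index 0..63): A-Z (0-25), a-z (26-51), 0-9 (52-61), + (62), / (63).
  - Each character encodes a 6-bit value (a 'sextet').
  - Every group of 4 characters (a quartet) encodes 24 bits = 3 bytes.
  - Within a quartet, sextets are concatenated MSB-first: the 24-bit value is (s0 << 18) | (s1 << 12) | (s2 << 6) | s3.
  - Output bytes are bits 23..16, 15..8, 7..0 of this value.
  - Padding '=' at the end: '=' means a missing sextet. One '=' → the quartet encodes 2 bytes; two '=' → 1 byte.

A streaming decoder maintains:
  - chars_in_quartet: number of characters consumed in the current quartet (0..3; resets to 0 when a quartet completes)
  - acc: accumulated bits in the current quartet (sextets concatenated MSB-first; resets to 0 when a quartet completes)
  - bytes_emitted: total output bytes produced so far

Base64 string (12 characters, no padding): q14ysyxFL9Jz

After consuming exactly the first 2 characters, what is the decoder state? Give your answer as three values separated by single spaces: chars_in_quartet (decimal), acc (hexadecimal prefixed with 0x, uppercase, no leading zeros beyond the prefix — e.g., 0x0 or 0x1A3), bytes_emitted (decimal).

After char 0 ('q'=42): chars_in_quartet=1 acc=0x2A bytes_emitted=0
After char 1 ('1'=53): chars_in_quartet=2 acc=0xAB5 bytes_emitted=0

Answer: 2 0xAB5 0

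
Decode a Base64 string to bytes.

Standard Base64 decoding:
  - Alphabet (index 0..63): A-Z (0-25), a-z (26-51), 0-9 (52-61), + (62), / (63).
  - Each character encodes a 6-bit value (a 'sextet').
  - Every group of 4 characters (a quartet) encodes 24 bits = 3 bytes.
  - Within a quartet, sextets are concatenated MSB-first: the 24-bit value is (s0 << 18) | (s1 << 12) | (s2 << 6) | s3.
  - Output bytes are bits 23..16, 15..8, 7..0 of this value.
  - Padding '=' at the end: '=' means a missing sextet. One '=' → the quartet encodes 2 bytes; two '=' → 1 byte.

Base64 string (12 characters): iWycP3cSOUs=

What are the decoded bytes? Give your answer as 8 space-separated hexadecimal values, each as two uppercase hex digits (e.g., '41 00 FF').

Answer: 89 6C 9C 3F 77 12 39 4B

Derivation:
After char 0 ('i'=34): chars_in_quartet=1 acc=0x22 bytes_emitted=0
After char 1 ('W'=22): chars_in_quartet=2 acc=0x896 bytes_emitted=0
After char 2 ('y'=50): chars_in_quartet=3 acc=0x225B2 bytes_emitted=0
After char 3 ('c'=28): chars_in_quartet=4 acc=0x896C9C -> emit 89 6C 9C, reset; bytes_emitted=3
After char 4 ('P'=15): chars_in_quartet=1 acc=0xF bytes_emitted=3
After char 5 ('3'=55): chars_in_quartet=2 acc=0x3F7 bytes_emitted=3
After char 6 ('c'=28): chars_in_quartet=3 acc=0xFDDC bytes_emitted=3
After char 7 ('S'=18): chars_in_quartet=4 acc=0x3F7712 -> emit 3F 77 12, reset; bytes_emitted=6
After char 8 ('O'=14): chars_in_quartet=1 acc=0xE bytes_emitted=6
After char 9 ('U'=20): chars_in_quartet=2 acc=0x394 bytes_emitted=6
After char 10 ('s'=44): chars_in_quartet=3 acc=0xE52C bytes_emitted=6
Padding '=': partial quartet acc=0xE52C -> emit 39 4B; bytes_emitted=8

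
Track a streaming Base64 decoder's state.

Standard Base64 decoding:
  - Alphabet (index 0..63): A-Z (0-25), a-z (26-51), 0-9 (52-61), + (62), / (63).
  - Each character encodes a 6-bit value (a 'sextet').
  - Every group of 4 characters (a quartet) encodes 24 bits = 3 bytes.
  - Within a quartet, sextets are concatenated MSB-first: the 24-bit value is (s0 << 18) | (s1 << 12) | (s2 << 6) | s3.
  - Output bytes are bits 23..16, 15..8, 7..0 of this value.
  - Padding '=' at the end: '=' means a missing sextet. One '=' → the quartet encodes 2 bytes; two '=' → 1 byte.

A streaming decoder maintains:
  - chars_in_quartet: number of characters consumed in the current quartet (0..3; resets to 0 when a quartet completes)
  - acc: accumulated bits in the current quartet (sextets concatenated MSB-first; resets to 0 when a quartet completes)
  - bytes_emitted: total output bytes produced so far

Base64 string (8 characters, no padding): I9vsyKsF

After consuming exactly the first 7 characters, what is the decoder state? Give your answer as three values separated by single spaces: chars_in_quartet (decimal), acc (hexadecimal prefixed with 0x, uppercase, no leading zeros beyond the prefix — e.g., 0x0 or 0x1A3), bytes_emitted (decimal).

After char 0 ('I'=8): chars_in_quartet=1 acc=0x8 bytes_emitted=0
After char 1 ('9'=61): chars_in_quartet=2 acc=0x23D bytes_emitted=0
After char 2 ('v'=47): chars_in_quartet=3 acc=0x8F6F bytes_emitted=0
After char 3 ('s'=44): chars_in_quartet=4 acc=0x23DBEC -> emit 23 DB EC, reset; bytes_emitted=3
After char 4 ('y'=50): chars_in_quartet=1 acc=0x32 bytes_emitted=3
After char 5 ('K'=10): chars_in_quartet=2 acc=0xC8A bytes_emitted=3
After char 6 ('s'=44): chars_in_quartet=3 acc=0x322AC bytes_emitted=3

Answer: 3 0x322AC 3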